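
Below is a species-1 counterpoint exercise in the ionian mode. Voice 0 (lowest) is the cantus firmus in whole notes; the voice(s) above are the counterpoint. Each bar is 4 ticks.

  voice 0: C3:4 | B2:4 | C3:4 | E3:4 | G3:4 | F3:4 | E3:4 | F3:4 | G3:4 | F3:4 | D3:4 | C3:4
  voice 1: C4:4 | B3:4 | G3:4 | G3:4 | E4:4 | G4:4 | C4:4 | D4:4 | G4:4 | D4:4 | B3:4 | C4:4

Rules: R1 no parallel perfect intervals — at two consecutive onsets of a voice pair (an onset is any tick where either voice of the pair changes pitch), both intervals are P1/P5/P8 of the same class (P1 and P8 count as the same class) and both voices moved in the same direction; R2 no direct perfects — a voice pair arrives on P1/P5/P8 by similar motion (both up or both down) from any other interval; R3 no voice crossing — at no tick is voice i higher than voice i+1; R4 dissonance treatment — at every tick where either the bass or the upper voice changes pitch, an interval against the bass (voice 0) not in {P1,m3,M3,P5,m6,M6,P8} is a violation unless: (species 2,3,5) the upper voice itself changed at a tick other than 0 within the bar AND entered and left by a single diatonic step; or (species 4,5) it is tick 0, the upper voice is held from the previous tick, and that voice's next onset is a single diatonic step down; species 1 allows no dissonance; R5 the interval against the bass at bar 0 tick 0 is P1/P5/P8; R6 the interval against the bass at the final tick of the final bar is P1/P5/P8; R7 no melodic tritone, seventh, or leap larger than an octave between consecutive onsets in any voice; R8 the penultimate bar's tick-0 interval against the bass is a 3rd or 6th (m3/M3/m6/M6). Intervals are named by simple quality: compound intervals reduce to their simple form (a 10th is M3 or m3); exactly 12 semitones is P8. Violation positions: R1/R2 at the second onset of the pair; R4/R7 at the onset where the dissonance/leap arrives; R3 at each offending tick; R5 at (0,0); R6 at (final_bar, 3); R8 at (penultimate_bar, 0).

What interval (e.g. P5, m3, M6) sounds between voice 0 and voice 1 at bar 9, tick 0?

voice 0=F3 voice 1=D4 -> M6

M6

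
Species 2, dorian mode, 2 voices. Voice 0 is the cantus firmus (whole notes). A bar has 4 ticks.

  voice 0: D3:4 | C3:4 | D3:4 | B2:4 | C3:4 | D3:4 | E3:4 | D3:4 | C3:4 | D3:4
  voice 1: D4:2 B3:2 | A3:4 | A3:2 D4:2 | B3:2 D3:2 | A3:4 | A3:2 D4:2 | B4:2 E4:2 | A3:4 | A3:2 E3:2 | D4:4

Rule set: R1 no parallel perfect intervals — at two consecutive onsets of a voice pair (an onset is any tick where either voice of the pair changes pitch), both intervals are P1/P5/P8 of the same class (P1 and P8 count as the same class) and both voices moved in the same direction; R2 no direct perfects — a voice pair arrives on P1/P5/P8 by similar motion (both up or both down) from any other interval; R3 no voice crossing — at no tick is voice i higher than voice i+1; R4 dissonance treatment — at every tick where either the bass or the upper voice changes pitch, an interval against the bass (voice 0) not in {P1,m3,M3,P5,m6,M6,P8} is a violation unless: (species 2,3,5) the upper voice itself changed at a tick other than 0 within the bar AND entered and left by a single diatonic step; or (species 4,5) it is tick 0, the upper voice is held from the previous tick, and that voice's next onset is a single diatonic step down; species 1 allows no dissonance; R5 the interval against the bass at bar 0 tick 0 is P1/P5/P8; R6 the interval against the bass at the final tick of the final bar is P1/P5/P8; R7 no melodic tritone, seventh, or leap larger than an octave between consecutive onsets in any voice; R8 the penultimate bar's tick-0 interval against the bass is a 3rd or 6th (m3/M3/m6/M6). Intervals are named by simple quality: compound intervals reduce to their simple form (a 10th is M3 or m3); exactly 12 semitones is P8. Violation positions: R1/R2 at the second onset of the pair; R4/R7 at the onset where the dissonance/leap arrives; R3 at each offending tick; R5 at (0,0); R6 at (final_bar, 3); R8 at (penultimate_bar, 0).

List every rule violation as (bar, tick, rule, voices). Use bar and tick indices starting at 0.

(3, 0, R1, (0, 1))
(6, 0, R2, (0, 1))
(7, 0, R2, (0, 1))
(9, 0, R2, (0, 1))
(9, 0, R7, (1,))

bar 0: v0=D3 v1=D4 downbeat P8
bar 1: v0=C3 v1=A3 downbeat M6
bar 2: v0=D3 v1=A3 downbeat P5
bar 3: v0=B2 v1=B3 downbeat P8
bar 4: v0=C3 v1=A3 downbeat M6
bar 5: v0=D3 v1=A3 downbeat P5
bar 6: v0=E3 v1=B4 downbeat P5
bar 7: v0=D3 v1=A3 downbeat P5
bar 8: v0=C3 v1=A3 downbeat M6
bar 9: v0=D3 v1=D4 downbeat P8
  -> R1 @ bar 3 tick 0 v(0, 1): D3/D4 P8 -> B2/B3 P8 similar
  -> R2 @ bar 6 tick 0 v(0, 1): D3/D4 P8 -> E3/B4 P5 similar
  -> R2 @ bar 7 tick 0 v(0, 1): E3/E4 P8 -> D3/A3 P5 similar
  -> R2 @ bar 9 tick 0 v(0, 1): C3/E3 M3 -> D3/D4 P8 similar
  -> R7 @ bar 9 tick 0 v(1,): E3->D4 leap 10st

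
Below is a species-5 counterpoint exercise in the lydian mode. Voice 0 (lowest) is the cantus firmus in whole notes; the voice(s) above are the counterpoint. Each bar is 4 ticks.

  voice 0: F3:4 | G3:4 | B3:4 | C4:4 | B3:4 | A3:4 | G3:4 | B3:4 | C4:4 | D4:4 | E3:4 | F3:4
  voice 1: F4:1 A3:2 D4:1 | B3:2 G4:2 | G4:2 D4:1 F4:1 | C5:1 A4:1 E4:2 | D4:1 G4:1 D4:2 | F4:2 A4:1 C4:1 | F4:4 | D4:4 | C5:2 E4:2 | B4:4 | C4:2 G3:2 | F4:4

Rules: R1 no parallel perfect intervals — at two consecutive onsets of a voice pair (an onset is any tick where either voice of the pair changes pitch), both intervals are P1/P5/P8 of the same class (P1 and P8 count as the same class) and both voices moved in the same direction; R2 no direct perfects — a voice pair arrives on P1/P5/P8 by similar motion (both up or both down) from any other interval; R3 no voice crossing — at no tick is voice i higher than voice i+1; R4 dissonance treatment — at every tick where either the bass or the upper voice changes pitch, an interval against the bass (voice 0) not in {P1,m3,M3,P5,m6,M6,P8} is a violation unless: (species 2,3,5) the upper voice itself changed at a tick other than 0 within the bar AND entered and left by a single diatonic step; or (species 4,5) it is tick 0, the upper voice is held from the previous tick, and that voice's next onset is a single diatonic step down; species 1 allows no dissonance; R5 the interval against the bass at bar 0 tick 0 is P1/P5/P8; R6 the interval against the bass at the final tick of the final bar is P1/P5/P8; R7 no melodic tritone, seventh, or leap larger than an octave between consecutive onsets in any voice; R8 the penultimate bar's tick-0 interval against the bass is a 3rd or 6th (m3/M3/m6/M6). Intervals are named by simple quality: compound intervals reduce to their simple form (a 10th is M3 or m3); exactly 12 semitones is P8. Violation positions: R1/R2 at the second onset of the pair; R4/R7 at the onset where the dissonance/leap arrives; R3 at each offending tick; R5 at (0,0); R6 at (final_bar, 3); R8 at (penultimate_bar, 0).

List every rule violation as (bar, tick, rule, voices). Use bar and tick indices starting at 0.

(2, 3, R4, (0, 1))
(3, 0, R2, (0, 1))
(6, 0, R4, (0, 1))
(8, 0, R2, (0, 1))
(8, 0, R7, (1,))
(10, 0, R7, (0,))
(10, 0, R7, (1,))
(11, 0, R2, (0, 1))
(11, 0, R7, (1,))

bar 0: v0=F3 v1=F4 downbeat P8
bar 1: v0=G3 v1=B3 downbeat M3
bar 2: v0=B3 v1=G4 downbeat m6
bar 3: v0=C4 v1=C5 downbeat P8
bar 4: v0=B3 v1=D4 downbeat m3
bar 5: v0=A3 v1=F4 downbeat m6
bar 6: v0=G3 v1=F4 downbeat m7
bar 7: v0=B3 v1=D4 downbeat m3
bar 8: v0=C4 v1=C5 downbeat P8
bar 9: v0=D4 v1=B4 downbeat M6
bar 10: v0=E3 v1=C4 downbeat m6
bar 11: v0=F3 v1=F4 downbeat P8
  -> R4 @ bar 2 tick 3 v(0, 1): B3/F4 TT untreated
  -> R2 @ bar 3 tick 0 v(0, 1): B3/F4 TT -> C4/C5 P8 similar
  -> R4 @ bar 6 tick 0 v(0, 1): G3/F4 m7 untreated
  -> R2 @ bar 8 tick 0 v(0, 1): B3/D4 m3 -> C4/C5 P8 similar
  -> R7 @ bar 8 tick 0 v(1,): D4->C5 leap 10st
  -> R7 @ bar 10 tick 0 v(0,): D4->E3 leap 10st
  -> R7 @ bar 10 tick 0 v(1,): B4->C4 leap 11st
  -> R2 @ bar 11 tick 0 v(0, 1): E3/G3 m3 -> F3/F4 P8 similar
  -> R7 @ bar 11 tick 0 v(1,): G3->F4 leap 10st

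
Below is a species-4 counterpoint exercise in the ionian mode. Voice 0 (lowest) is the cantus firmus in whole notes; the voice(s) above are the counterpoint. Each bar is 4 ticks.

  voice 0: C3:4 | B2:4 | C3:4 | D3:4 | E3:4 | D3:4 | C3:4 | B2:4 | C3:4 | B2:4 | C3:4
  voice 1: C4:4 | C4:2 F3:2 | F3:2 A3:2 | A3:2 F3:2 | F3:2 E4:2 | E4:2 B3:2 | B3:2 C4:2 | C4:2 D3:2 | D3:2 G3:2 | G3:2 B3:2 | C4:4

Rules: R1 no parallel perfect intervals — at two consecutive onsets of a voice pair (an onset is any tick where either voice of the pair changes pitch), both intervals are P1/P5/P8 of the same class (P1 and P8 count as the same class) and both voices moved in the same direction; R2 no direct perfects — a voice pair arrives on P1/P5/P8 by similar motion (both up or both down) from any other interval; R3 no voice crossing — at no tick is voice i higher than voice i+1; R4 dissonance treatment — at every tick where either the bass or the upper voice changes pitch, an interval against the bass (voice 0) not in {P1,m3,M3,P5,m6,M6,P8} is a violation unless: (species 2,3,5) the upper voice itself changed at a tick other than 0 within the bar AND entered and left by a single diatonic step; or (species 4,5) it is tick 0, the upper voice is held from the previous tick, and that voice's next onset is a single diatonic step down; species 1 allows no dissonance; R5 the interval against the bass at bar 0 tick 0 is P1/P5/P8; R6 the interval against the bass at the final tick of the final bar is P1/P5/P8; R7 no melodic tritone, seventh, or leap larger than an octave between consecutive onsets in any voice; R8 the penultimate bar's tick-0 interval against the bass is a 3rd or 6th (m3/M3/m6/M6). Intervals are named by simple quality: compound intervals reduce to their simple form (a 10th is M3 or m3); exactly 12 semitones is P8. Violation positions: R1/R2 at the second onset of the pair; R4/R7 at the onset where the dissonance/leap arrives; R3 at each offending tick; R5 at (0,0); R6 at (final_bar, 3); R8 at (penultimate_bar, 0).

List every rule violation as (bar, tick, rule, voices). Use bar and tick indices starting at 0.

bar 0: v0=C3 v1=C4 downbeat P8
bar 1: v0=B2 v1=C4 downbeat m2
bar 2: v0=C3 v1=F3 downbeat P4
bar 3: v0=D3 v1=A3 downbeat P5
bar 4: v0=E3 v1=F3 downbeat m2
bar 5: v0=D3 v1=E4 downbeat M2
bar 6: v0=C3 v1=B3 downbeat M7
bar 7: v0=B2 v1=C4 downbeat m2
bar 8: v0=C3 v1=D3 downbeat M2
bar 9: v0=B2 v1=G3 downbeat m6
bar 10: v0=C3 v1=C4 downbeat P8
  -> R4 @ bar 1 tick 0 v(0, 1): B2/C4 m2 untreated
  -> R4 @ bar 1 tick 2 v(0, 1): B2/F3 TT untreated
  -> R4 @ bar 2 tick 0 v(0, 1): C3/F3 P4 untreated
  -> R4 @ bar 4 tick 0 v(0, 1): E3/F3 m2 untreated
  -> R7 @ bar 4 tick 2 v(1,): F3->E4 leap 11st
  -> R4 @ bar 5 tick 0 v(0, 1): D3/E4 M2 untreated
  -> R4 @ bar 6 tick 0 v(0, 1): C3/B3 M7 untreated
  -> R4 @ bar 7 tick 0 v(0, 1): B2/C4 m2 untreated
  -> R7 @ bar 7 tick 2 v(1,): C4->D3 leap 10st
  -> R4 @ bar 8 tick 0 v(0, 1): C3/D3 M2 untreated
  -> R1 @ bar 10 tick 0 v(0, 1): B2/B3 P8 -> C3/C4 P8 similar

(1, 0, R4, (0, 1))
(1, 2, R4, (0, 1))
(2, 0, R4, (0, 1))
(4, 0, R4, (0, 1))
(4, 2, R7, (1,))
(5, 0, R4, (0, 1))
(6, 0, R4, (0, 1))
(7, 0, R4, (0, 1))
(7, 2, R7, (1,))
(8, 0, R4, (0, 1))
(10, 0, R1, (0, 1))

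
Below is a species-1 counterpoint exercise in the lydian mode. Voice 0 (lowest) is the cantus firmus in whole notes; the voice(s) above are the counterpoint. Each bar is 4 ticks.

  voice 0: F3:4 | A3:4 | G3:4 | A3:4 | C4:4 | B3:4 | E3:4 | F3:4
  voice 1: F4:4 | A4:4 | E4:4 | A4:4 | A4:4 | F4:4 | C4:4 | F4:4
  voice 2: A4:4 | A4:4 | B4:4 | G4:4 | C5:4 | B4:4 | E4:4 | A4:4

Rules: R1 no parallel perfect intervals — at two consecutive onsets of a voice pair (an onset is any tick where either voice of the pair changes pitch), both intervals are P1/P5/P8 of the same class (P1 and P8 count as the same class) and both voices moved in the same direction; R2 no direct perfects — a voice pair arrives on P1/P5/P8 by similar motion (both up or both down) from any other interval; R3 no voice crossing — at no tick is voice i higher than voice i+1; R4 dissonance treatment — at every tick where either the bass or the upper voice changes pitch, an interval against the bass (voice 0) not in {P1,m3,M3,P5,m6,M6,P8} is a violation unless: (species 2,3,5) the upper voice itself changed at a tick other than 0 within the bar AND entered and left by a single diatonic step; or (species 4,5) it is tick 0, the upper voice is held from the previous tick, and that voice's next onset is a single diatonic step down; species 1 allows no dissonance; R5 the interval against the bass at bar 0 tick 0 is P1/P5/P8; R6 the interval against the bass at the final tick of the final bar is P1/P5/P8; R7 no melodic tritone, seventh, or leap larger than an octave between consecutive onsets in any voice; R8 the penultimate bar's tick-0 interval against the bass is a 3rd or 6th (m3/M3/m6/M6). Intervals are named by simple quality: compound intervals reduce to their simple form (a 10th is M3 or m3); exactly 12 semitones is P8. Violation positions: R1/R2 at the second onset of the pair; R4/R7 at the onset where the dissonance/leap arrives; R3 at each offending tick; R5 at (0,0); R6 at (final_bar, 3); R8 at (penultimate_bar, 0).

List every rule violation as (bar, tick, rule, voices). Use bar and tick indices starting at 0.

(0, 0, R5, (0, 2))
(1, 0, R1, (0, 1))
(3, 0, R2, (0, 1))
(3, 0, R3, (1, 2))
(3, 0, R4, (0, 2))
(3, 1, R3, (1, 2))
(3, 2, R3, (1, 2))
(3, 3, R3, (1, 2))
(4, 0, R2, (0, 2))
(5, 0, R1, (0, 2))
(5, 0, R4, (0, 1))
(6, 0, R1, (0, 2))
(6, 0, R8, (0, 2))
(7, 0, R2, (0, 1))
(7, 3, R6, (0, 2))

bar 0: v0=F3 v1=F4 v2=A4 downbeat M3
bar 1: v0=A3 v1=A4 v2=A4 downbeat P8
bar 2: v0=G3 v1=E4 v2=B4 downbeat M3
bar 3: v0=A3 v1=A4 v2=G4 downbeat m7
bar 4: v0=C4 v1=A4 v2=C5 downbeat P8
bar 5: v0=B3 v1=F4 v2=B4 downbeat P8
bar 6: v0=E3 v1=C4 v2=E4 downbeat P8
bar 7: v0=F3 v1=F4 v2=A4 downbeat M3
  -> R5 @ bar 0 tick 0 v(0, 2): opens on M3
  -> R1 @ bar 1 tick 0 v(0, 1): F3/F4 P8 -> A3/A4 P8 similar
  -> R2 @ bar 3 tick 0 v(0, 1): G3/E4 M6 -> A3/A4 P8 similar
  -> R3 @ bar 3 tick 0 v(1, 2): A4 above G4
  -> R4 @ bar 3 tick 0 v(0, 2): A3/G4 m7 untreated
  -> R3 @ bar 3 tick 1 v(1, 2): A4 above G4
  -> R3 @ bar 3 tick 2 v(1, 2): A4 above G4
  -> R3 @ bar 3 tick 3 v(1, 2): A4 above G4
  -> R2 @ bar 4 tick 0 v(0, 2): A3/G4 m7 -> C4/C5 P8 similar
  -> R1 @ bar 5 tick 0 v(0, 2): C4/C5 P8 -> B3/B4 P8 similar
  -> R4 @ bar 5 tick 0 v(0, 1): B3/F4 TT untreated
  -> R1 @ bar 6 tick 0 v(0, 2): B3/B4 P8 -> E3/E4 P8 similar
  -> R8 @ bar 6 tick 0 v(0, 2): penult P8 not 3rd/6th
  -> R2 @ bar 7 tick 0 v(0, 1): E3/C4 m6 -> F3/F4 P8 similar
  -> R6 @ bar 7 tick 3 v(0, 2): closes on M3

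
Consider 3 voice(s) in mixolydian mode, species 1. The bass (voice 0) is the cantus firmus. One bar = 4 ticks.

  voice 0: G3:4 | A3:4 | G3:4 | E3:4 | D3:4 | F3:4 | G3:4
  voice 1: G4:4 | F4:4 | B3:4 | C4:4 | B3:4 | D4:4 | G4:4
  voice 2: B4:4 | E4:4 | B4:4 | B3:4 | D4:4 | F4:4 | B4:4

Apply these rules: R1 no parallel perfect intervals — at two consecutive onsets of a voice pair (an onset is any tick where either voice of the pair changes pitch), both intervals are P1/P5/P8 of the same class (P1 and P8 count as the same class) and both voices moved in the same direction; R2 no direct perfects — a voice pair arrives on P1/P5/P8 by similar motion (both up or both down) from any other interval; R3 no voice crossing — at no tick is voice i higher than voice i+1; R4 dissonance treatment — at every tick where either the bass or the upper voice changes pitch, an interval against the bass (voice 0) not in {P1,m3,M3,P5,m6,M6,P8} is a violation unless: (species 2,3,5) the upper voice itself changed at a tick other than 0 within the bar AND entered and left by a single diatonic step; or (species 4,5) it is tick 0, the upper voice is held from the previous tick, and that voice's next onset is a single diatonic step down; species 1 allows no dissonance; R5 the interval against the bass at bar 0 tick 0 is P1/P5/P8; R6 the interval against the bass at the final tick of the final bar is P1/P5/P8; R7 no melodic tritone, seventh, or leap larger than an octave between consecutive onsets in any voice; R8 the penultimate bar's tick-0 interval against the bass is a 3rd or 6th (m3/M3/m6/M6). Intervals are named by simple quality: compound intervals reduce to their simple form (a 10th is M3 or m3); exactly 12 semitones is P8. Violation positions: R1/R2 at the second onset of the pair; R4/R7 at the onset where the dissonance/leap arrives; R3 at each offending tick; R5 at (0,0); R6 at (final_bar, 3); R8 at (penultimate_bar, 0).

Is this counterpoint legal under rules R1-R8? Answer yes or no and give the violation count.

bar 0: v0=G3 v1=G4 v2=B4 (M3)
bar 1: v0=A3 v1=F4 v2=E4 (P5)
bar 2: v0=G3 v1=B3 v2=B4 (M3)
bar 3: v0=E3 v1=C4 v2=B3 (P5)
bar 4: v0=D3 v1=B3 v2=D4 (P8)
bar 5: v0=F3 v1=D4 v2=F4 (P8)
bar 6: v0=G3 v1=G4 v2=B4 (M3)
  R5 @ bar0.0: opens on M3
  R3 @ bar1.0: F4 above E4
  R3 @ bar1.1: F4 above E4
  R3 @ bar1.2: F4 above E4
  R3 @ bar1.3: F4 above E4
  R7 @ bar2.0: F4->B3 leap 6st
  R2 @ bar3.0: G3/B4 M3 -> E3/B3 P5 similar
  R3 @ bar3.0: C4 above B3
  R3 @ bar3.1: C4 above B3
  R3 @ bar3.2: C4 above B3
  R3 @ bar3.3: C4 above B3
  R1 @ bar5.0: D3/D4 P8 -> F3/F4 P8 similar
  R8 @ bar5.0: penult P8 not 3rd/6th
  R2 @ bar6.0: F3/D4 M6 -> G3/G4 P8 similar
  R7 @ bar6.0: F4->B4 leap 6st
  R6 @ bar6.3: closes on M3

No (16 violations)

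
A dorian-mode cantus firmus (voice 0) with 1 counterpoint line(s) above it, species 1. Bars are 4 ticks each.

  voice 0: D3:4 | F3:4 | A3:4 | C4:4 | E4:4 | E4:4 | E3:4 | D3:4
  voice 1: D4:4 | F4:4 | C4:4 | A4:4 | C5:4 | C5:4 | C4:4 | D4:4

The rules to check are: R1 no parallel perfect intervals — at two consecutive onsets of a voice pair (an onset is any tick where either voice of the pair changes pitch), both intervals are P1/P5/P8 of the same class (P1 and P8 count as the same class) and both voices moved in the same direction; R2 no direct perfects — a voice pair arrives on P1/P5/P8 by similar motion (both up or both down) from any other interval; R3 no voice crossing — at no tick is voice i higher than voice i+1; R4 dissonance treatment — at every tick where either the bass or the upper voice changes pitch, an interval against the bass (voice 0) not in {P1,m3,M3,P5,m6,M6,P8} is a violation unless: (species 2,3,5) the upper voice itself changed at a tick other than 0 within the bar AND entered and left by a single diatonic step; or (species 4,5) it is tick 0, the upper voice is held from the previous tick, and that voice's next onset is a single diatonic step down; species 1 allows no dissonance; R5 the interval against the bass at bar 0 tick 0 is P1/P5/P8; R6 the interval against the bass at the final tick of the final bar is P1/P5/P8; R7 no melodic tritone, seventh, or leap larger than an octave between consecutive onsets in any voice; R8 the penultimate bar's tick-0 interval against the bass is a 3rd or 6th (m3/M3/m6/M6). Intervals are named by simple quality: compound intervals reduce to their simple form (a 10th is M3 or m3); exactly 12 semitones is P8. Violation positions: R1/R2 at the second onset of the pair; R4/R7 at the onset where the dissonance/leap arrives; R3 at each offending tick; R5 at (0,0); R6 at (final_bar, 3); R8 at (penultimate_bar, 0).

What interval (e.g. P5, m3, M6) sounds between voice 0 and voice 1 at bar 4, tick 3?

voice 0=E4 voice 1=C5 -> m6

m6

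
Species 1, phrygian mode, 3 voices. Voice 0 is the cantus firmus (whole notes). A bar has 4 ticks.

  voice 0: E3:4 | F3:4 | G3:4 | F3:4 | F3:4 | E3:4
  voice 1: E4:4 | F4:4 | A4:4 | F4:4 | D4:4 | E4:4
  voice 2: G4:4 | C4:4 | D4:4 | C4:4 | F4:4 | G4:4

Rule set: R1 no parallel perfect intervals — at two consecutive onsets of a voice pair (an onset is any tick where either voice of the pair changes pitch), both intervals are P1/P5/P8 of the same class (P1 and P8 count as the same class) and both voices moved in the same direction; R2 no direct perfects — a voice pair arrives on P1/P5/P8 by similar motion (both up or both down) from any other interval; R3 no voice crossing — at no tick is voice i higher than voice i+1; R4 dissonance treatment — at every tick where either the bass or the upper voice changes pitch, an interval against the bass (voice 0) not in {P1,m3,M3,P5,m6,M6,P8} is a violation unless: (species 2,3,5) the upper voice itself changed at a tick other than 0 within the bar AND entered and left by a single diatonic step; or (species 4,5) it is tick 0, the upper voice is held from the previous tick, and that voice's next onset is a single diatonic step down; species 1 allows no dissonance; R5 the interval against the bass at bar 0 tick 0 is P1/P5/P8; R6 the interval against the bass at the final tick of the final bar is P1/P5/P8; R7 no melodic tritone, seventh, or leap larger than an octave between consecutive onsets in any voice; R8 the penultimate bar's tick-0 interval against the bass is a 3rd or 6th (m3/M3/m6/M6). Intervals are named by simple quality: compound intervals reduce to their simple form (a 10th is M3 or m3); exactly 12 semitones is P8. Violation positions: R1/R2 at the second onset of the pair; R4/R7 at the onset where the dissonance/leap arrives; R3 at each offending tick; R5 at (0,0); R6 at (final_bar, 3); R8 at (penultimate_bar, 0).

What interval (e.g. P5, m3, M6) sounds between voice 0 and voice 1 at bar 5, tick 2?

voice 0=E3 voice 1=E4 -> P8

P8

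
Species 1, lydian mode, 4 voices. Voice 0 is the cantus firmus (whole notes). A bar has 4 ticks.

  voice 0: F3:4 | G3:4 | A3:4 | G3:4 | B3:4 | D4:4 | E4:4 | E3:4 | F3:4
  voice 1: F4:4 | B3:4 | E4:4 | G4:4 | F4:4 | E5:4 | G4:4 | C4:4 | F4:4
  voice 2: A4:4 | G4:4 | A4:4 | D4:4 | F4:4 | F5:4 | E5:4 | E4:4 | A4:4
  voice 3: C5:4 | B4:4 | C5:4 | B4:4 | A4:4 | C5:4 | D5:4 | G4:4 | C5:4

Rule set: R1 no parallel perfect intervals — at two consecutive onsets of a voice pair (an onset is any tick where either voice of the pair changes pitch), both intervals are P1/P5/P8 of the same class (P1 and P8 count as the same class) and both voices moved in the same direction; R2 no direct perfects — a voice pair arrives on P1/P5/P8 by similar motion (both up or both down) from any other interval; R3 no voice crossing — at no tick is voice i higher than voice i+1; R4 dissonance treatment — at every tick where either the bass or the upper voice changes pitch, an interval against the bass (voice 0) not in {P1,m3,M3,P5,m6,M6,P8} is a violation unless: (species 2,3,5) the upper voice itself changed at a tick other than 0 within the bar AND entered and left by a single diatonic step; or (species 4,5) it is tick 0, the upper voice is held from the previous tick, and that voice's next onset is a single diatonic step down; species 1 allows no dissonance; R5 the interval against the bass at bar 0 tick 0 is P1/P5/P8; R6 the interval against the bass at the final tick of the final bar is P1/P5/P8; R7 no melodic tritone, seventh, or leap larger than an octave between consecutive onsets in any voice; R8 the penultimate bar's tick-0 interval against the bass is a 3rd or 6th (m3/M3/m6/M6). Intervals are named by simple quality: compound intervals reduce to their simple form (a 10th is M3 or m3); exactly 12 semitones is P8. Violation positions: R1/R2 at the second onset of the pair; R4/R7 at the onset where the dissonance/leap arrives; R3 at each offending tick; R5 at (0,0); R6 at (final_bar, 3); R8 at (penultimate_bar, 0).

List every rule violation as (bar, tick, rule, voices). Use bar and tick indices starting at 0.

bar 0: v0=F3 v1=F4 v2=A4 v3=C5 downbeat P5
bar 1: v0=G3 v1=B3 v2=G4 v3=B4 downbeat M3
bar 2: v0=A3 v1=E4 v2=A4 v3=C5 downbeat m3
bar 3: v0=G3 v1=G4 v2=D4 v3=B4 downbeat M3
bar 4: v0=B3 v1=F4 v2=F4 v3=A4 downbeat m7
bar 5: v0=D4 v1=E5 v2=F5 v3=C5 downbeat m7
bar 6: v0=E4 v1=G4 v2=E5 v3=D5 downbeat m7
bar 7: v0=E3 v1=C4 v2=E4 v3=G4 downbeat m3
bar 8: v0=F3 v1=F4 v2=A4 v3=C5 downbeat P5
  -> R5 @ bar 0 tick 0 v(0, 2): opens on M3
  -> R2 @ bar 1 tick 0 v(1, 3): F4/C5 P5 -> B3/B4 P8 similar
  -> R7 @ bar 1 tick 0 v(1,): F4->B3 leap 6st
  -> R1 @ bar 2 tick 0 v(0, 2): G3/G4 P8 -> A3/A4 P8 similar
  -> R2 @ bar 2 tick 0 v(0, 1): G3/B3 M3 -> A3/E4 P5 similar
  -> R2 @ bar 3 tick 0 v(0, 2): A3/A4 P8 -> G3/D4 P5 similar
  -> R3 @ bar 3 tick 0 v(1, 2): G4 above D4
  -> R3 @ bar 3 tick 1 v(1, 2): G4 above D4
  -> R3 @ bar 3 tick 2 v(1, 2): G4 above D4
  -> R3 @ bar 3 tick 3 v(1, 2): G4 above D4
  -> R4 @ bar 4 tick 0 v(0, 1): B3/F4 TT untreated
  -> R4 @ bar 4 tick 0 v(0, 2): B3/F4 TT untreated
  -> R4 @ bar 4 tick 0 v(0, 3): B3/A4 m7 untreated
  -> R3 @ bar 5 tick 0 v(2, 3): F5 above C5
  -> R4 @ bar 5 tick 0 v(0, 1): D4/E5 M2 untreated
  -> R4 @ bar 5 tick 0 v(0, 3): D4/C5 m7 untreated
  -> R7 @ bar 5 tick 0 v(1,): F4->E5 leap 11st
  -> R3 @ bar 5 tick 1 v(2, 3): F5 above C5
  -> R3 @ bar 5 tick 2 v(2, 3): F5 above C5
  -> R3 @ bar 5 tick 3 v(2, 3): F5 above C5
  -> R3 @ bar 6 tick 0 v(2, 3): E5 above D5
  -> R4 @ bar 6 tick 0 v(0, 3): E4/D5 m7 untreated
  -> R3 @ bar 6 tick 1 v(2, 3): E5 above D5
  -> R3 @ bar 6 tick 2 v(2, 3): E5 above D5
  -> R3 @ bar 6 tick 3 v(2, 3): E5 above D5
  -> R1 @ bar 7 tick 0 v(0, 2): E4/E5 P8 -> E3/E4 P8 similar
  -> R1 @ bar 7 tick 0 v(1, 3): G4/D5 P5 -> C4/G4 P5 similar
  -> R8 @ bar 7 tick 0 v(0, 2): penult P8 not 3rd/6th
  -> R1 @ bar 8 tick 0 v(1, 3): C4/G4 P5 -> F4/C5 P5 similar
  -> R2 @ bar 8 tick 0 v(0, 1): E3/C4 m6 -> F3/F4 P8 similar
  -> R2 @ bar 8 tick 0 v(0, 3): E3/G4 m3 -> F3/C5 P5 similar
  -> R6 @ bar 8 tick 3 v(0, 2): closes on M3

(0, 0, R5, (0, 2))
(1, 0, R2, (1, 3))
(1, 0, R7, (1,))
(2, 0, R1, (0, 2))
(2, 0, R2, (0, 1))
(3, 0, R2, (0, 2))
(3, 0, R3, (1, 2))
(3, 1, R3, (1, 2))
(3, 2, R3, (1, 2))
(3, 3, R3, (1, 2))
(4, 0, R4, (0, 1))
(4, 0, R4, (0, 2))
(4, 0, R4, (0, 3))
(5, 0, R3, (2, 3))
(5, 0, R4, (0, 1))
(5, 0, R4, (0, 3))
(5, 0, R7, (1,))
(5, 1, R3, (2, 3))
(5, 2, R3, (2, 3))
(5, 3, R3, (2, 3))
(6, 0, R3, (2, 3))
(6, 0, R4, (0, 3))
(6, 1, R3, (2, 3))
(6, 2, R3, (2, 3))
(6, 3, R3, (2, 3))
(7, 0, R1, (0, 2))
(7, 0, R1, (1, 3))
(7, 0, R8, (0, 2))
(8, 0, R1, (1, 3))
(8, 0, R2, (0, 1))
(8, 0, R2, (0, 3))
(8, 3, R6, (0, 2))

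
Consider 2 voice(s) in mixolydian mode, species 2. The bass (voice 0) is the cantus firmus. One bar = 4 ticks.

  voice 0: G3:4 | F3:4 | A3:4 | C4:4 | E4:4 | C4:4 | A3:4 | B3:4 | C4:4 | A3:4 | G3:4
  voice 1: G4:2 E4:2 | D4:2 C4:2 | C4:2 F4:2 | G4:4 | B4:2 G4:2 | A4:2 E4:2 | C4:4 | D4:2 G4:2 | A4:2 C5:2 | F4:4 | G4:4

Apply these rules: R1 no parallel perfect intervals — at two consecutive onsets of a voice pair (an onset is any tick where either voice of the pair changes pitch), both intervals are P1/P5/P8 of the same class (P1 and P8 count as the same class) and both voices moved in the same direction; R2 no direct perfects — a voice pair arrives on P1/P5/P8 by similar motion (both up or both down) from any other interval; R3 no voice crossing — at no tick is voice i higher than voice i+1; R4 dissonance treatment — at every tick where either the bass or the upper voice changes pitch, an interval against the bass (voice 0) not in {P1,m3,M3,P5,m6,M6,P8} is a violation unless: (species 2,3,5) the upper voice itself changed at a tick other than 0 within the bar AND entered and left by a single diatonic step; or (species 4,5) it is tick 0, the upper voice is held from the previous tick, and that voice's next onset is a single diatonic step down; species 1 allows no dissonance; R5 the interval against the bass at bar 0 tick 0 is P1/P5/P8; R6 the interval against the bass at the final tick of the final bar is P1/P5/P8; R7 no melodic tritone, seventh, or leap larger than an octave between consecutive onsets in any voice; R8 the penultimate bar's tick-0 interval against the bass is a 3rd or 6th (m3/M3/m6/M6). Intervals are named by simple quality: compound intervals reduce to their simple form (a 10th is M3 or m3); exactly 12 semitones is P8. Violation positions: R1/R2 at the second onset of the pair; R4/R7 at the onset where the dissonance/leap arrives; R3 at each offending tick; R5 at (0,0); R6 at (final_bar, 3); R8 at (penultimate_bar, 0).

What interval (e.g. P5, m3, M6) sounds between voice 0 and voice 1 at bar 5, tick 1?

M6

voice 0=C4 voice 1=A4 -> M6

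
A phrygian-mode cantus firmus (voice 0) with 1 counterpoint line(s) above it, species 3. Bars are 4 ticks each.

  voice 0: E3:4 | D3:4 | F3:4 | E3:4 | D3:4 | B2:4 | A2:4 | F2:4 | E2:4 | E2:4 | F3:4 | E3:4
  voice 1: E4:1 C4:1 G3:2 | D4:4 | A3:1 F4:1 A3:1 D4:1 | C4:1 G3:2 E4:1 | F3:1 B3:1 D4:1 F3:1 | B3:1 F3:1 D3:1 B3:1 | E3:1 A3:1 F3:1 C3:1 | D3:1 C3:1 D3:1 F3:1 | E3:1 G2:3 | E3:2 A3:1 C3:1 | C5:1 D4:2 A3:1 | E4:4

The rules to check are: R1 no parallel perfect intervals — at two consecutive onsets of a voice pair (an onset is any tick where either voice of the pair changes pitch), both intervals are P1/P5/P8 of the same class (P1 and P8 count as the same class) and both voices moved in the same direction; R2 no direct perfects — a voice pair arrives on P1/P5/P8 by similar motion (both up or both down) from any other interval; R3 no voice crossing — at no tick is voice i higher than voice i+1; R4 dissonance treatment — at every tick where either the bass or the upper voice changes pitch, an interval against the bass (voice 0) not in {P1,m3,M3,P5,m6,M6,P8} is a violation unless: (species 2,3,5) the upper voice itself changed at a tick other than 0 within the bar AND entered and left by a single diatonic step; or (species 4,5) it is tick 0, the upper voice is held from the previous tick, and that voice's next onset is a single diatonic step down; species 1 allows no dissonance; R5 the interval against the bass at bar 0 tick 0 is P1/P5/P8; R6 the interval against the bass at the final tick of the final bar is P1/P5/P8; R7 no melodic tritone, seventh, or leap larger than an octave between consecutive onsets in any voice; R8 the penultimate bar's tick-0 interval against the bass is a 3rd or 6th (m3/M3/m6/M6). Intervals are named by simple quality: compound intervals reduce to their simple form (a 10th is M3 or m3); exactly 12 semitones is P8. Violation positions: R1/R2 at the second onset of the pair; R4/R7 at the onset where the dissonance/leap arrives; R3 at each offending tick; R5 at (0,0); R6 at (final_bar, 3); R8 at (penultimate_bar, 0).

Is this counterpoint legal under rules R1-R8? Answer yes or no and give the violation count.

bar 0: v0=E3 v1=E4 (P8)
bar 1: v0=D3 v1=D4 (P8)
bar 2: v0=F3 v1=A3 (M3)
bar 3: v0=E3 v1=C4 (m6)
bar 4: v0=D3 v1=F3 (m3)
bar 5: v0=B2 v1=B3 (P8)
bar 6: v0=A2 v1=E3 (P5)
bar 7: v0=F2 v1=D3 (M6)
bar 8: v0=E2 v1=E3 (P8)
bar 9: v0=E2 v1=E3 (P8)
bar 10: v0=F3 v1=C5 (P5)
bar 11: v0=E3 v1=E4 (P8)
  R7 @ bar4.0: E4->F3 leap 11st
  R7 @ bar4.1: F3->B3 leap 6st
  R7 @ bar5.0: F3->B3 leap 6st
  R4 @ bar5.1: B2/F3 TT untreated
  R7 @ bar5.1: B3->F3 leap 6st
  R2 @ bar6.0: B2/B3 P8 -> A2/E3 P5 similar
  R1 @ bar8.0: F2/F3 P8 -> E2/E3 P8 similar
  R4 @ bar9.2: E2/A3 P4 untreated
  R2 @ bar10.0: E2/C3 m6 -> F3/C5 P5 similar
  R7 @ bar10.0: E2->F3 leap 13st
  R7 @ bar10.0: C3->C5 leap 24st
  R8 @ bar10.0: penult P5 not 3rd/6th
  R7 @ bar10.1: C5->D4 leap 10st

No (13 violations)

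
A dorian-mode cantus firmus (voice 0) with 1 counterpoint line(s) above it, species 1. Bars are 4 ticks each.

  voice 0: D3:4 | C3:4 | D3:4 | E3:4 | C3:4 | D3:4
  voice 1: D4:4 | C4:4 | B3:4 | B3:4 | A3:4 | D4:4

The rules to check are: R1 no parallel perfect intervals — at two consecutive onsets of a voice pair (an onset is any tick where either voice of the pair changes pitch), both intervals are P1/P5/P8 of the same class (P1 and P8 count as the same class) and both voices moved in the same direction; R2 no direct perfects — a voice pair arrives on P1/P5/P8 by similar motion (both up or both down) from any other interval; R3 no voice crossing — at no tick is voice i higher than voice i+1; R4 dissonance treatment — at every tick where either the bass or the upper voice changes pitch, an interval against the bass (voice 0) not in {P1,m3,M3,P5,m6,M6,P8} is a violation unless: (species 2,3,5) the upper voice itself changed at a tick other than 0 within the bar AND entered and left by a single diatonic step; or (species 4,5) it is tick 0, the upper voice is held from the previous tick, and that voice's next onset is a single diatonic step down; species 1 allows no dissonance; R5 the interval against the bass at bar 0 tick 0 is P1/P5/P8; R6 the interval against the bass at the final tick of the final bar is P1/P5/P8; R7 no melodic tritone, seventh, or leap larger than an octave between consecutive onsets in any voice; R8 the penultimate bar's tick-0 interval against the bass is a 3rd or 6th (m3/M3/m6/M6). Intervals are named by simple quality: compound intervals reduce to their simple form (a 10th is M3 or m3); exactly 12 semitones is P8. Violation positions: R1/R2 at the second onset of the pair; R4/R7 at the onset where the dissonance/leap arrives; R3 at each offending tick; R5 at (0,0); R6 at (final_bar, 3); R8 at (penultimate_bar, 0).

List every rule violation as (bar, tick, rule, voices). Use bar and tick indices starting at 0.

(1, 0, R1, (0, 1))
(5, 0, R2, (0, 1))

bar 0: v0=D3 v1=D4 downbeat P8
bar 1: v0=C3 v1=C4 downbeat P8
bar 2: v0=D3 v1=B3 downbeat M6
bar 3: v0=E3 v1=B3 downbeat P5
bar 4: v0=C3 v1=A3 downbeat M6
bar 5: v0=D3 v1=D4 downbeat P8
  -> R1 @ bar 1 tick 0 v(0, 1): D3/D4 P8 -> C3/C4 P8 similar
  -> R2 @ bar 5 tick 0 v(0, 1): C3/A3 M6 -> D3/D4 P8 similar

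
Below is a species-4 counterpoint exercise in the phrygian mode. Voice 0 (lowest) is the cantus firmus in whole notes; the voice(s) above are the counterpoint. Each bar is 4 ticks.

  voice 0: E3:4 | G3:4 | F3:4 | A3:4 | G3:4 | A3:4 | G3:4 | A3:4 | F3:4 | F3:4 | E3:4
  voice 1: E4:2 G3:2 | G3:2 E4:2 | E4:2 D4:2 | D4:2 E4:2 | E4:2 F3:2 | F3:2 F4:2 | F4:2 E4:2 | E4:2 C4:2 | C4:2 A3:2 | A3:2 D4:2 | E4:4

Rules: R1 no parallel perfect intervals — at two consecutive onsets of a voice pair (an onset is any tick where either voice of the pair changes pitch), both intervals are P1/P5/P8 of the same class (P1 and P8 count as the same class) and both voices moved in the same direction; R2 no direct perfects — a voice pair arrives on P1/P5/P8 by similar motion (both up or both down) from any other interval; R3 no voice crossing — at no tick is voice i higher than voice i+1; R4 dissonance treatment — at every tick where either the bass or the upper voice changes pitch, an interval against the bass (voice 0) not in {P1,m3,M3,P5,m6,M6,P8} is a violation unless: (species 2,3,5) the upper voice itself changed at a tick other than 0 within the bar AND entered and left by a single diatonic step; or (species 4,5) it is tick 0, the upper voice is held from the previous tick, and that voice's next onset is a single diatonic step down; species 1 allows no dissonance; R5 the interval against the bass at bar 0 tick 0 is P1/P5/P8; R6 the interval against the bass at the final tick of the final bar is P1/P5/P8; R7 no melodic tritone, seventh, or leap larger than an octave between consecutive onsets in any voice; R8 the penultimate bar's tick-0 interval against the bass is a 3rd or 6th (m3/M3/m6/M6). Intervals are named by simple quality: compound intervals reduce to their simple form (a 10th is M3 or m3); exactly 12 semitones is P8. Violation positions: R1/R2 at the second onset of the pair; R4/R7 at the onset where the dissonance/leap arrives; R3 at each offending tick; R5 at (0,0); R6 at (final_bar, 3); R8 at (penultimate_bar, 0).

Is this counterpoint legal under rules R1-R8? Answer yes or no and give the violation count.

No (7 violations)

bar 0: v0=E3 v1=E4 (P8)
bar 1: v0=G3 v1=G3 (P1)
bar 2: v0=F3 v1=E4 (M7)
bar 3: v0=A3 v1=D4 (P4)
bar 4: v0=G3 v1=E4 (M6)
bar 5: v0=A3 v1=F3 (M3)
bar 6: v0=G3 v1=F4 (m7)
bar 7: v0=A3 v1=E4 (P5)
bar 8: v0=F3 v1=C4 (P5)
bar 9: v0=F3 v1=A3 (M3)
bar 10: v0=E3 v1=E4 (P8)
  R4 @ bar3.0: A3/D4 P4 untreated
  R3 @ bar4.2: G3 above F3
  R4 @ bar4.2: G3/F3 M2 untreated
  R7 @ bar4.2: E4->F3 leap 11st
  R3 @ bar4.3: G3 above F3
  R3 @ bar5.0: A3 above F3
  R3 @ bar5.1: A3 above F3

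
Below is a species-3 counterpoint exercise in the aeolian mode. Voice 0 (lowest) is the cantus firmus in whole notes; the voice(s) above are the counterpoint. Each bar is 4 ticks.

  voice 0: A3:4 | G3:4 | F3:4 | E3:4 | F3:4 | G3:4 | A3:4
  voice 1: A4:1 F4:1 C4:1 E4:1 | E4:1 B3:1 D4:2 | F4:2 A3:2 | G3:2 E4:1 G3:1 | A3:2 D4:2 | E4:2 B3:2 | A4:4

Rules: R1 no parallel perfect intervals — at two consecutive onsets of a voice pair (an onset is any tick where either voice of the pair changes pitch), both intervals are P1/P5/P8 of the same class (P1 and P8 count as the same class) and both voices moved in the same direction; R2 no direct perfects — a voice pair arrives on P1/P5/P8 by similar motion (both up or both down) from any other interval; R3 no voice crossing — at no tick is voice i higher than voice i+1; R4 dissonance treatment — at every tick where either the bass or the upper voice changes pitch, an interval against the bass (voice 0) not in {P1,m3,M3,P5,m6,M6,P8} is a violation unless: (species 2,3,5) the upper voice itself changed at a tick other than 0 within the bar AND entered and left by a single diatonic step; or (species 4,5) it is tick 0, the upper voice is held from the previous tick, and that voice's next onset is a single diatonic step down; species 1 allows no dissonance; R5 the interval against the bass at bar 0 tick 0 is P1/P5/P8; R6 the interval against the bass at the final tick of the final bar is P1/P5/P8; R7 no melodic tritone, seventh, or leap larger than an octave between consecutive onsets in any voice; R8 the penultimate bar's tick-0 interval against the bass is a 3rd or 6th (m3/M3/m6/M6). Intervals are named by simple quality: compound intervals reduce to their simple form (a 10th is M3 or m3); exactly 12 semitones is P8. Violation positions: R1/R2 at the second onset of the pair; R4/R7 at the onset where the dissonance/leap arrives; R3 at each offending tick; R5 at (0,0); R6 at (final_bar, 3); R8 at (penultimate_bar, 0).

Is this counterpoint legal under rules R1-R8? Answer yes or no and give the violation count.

bar 0: v0=A3 v1=A4 (P8)
bar 1: v0=G3 v1=E4 (M6)
bar 2: v0=F3 v1=F4 (P8)
bar 3: v0=E3 v1=G3 (m3)
bar 4: v0=F3 v1=A3 (M3)
bar 5: v0=G3 v1=E4 (M6)
bar 6: v0=A3 v1=A4 (P8)
  R2 @ bar6.0: G3/B3 M3 -> A3/A4 P8 similar
  R7 @ bar6.0: B3->A4 leap 10st

No (2 violations)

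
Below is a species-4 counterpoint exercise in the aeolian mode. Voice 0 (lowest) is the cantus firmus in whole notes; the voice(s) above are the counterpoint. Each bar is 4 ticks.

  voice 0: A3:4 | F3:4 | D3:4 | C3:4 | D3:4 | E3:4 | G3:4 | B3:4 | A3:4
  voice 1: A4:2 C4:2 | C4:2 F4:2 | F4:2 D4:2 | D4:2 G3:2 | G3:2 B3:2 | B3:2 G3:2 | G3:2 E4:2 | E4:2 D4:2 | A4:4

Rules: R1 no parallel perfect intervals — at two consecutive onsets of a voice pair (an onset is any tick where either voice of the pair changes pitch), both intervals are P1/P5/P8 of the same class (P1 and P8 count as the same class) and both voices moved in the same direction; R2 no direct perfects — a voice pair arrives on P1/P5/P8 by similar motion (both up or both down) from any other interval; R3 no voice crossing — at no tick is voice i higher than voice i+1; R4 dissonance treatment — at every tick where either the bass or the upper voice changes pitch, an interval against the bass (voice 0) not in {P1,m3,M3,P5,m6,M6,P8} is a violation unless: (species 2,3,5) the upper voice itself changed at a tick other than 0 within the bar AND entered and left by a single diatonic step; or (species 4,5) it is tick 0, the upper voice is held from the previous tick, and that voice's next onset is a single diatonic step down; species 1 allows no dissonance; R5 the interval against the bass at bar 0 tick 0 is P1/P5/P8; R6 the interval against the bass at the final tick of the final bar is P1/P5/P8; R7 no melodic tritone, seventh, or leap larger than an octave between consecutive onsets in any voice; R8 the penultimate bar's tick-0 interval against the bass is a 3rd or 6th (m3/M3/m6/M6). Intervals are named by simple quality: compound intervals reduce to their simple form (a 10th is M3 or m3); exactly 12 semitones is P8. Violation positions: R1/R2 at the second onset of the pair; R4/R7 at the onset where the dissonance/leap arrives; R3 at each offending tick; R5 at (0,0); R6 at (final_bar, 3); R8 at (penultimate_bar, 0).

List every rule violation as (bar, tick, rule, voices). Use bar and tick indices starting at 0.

bar 0: v0=A3 v1=A4 downbeat P8
bar 1: v0=F3 v1=C4 downbeat P5
bar 2: v0=D3 v1=F4 downbeat m3
bar 3: v0=C3 v1=D4 downbeat M2
bar 4: v0=D3 v1=G3 downbeat P4
bar 5: v0=E3 v1=B3 downbeat P5
bar 6: v0=G3 v1=G3 downbeat P1
bar 7: v0=B3 v1=E4 downbeat P4
bar 8: v0=A3 v1=A4 downbeat P8
  -> R4 @ bar 3 tick 0 v(0, 1): C3/D4 M2 untreated
  -> R4 @ bar 4 tick 0 v(0, 1): D3/G3 P4 untreated
  -> R8 @ bar 7 tick 0 v(0, 1): penult P4 not 3rd/6th

(3, 0, R4, (0, 1))
(4, 0, R4, (0, 1))
(7, 0, R8, (0, 1))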